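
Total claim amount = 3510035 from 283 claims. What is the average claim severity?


severity = total / number
= 3510035 / 283
= 12402.9505


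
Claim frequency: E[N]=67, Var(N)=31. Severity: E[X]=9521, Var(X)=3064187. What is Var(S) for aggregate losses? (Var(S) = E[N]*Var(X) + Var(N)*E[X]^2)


Var(S) = E[N]*Var(X) + Var(N)*E[X]^2
= 67*3064187 + 31*9521^2
= 205300529 + 2810132671
= 3.0154e+09


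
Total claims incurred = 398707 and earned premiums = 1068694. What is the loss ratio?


Loss ratio = claims / premiums
= 398707 / 1068694
= 0.3731


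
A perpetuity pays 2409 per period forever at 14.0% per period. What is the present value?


PV = PMT / i
= 2409 / 0.14
= 17207.1429


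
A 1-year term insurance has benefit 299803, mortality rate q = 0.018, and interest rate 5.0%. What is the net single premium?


NSP = benefit * q * v
v = 1/(1+i) = 0.952381
NSP = 299803 * 0.018 * 0.952381
= 5139.48


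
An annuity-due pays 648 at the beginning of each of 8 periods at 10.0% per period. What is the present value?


PV_due = PMT * (1-(1+i)^(-n))/i * (1+i)
PV_immediate = 3457.0322
PV_due = 3457.0322 * 1.1
= 3802.7354


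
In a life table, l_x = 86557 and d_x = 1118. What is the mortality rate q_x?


q_x = d_x / l_x
= 1118 / 86557
= 0.0129


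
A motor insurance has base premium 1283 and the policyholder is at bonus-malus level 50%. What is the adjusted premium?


adjusted = base * BM_level / 100
= 1283 * 50 / 100
= 1283 * 0.5
= 641.5


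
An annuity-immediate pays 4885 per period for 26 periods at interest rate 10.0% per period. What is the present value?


PV = PMT * (1 - (1+i)^(-n)) / i
= 4885 * (1 - (1+0.1)^(-26)) / 0.1
= 4885 * (1 - 0.083905) / 0.1
= 4885 * 9.160945
= 44751.2186


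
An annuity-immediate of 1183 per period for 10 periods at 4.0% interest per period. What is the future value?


FV = PMT * ((1+i)^n - 1) / i
= 1183 * ((1.04)^10 - 1) / 0.04
= 1183 * (1.480244 - 1) / 0.04
= 14203.2247


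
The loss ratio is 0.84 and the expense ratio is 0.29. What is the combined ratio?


Combined ratio = loss ratio + expense ratio
= 0.84 + 0.29
= 1.13


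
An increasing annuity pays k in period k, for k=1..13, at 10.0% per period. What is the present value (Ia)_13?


(Ia)_n = sum_{k=1}^{n} k * v^k, v = 1/(1+i)
v = 0.909091
Sum computed term by term:
(Ia)_13 = 40.4805


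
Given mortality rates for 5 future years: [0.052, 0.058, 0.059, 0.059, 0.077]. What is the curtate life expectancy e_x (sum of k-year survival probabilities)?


e_x = sum_{k=1}^{n} k_p_x
k_p_x values:
  1_p_x = 0.948
  2_p_x = 0.893016
  3_p_x = 0.840328
  4_p_x = 0.790749
  5_p_x = 0.729861
e_x = 4.202


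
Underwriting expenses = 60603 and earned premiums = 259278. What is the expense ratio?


Expense ratio = expenses / premiums
= 60603 / 259278
= 0.2337


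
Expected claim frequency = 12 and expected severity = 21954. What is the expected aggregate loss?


E[S] = E[N] * E[X]
= 12 * 21954
= 263448


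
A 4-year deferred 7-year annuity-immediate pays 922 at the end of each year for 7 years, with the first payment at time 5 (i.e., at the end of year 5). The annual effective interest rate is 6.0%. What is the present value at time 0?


PV at time 4 of the 7-year annuity-immediate:
a_n = 922 * (1-(1+0.06)^(-7))/0.06 = 5146.9557
Discount back 4 years to time 0:
PV = 5146.9557 * (1+0.06)^(-4)
= 5146.9557 * 0.792094
= 4076.871


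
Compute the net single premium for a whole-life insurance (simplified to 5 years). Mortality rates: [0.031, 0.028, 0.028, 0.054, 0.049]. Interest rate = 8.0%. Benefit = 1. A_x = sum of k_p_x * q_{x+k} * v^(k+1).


v = 0.925926
Year 0: k_p_x=1.0, q=0.031, term=0.028704
Year 1: k_p_x=0.969, q=0.028, term=0.023261
Year 2: k_p_x=0.941868, q=0.028, term=0.020935
Year 3: k_p_x=0.915496, q=0.054, term=0.036337
Year 4: k_p_x=0.866059, q=0.049, term=0.028882
A_x = 0.1381


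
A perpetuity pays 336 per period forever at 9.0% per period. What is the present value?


PV = PMT / i
= 336 / 0.09
= 3733.3333


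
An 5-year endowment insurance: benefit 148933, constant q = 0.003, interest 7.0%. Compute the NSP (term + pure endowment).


Term component = 1821.7442
Pure endowment = 5_p_x * v^5 * benefit = 0.98509 * 0.712986 * 148933 = 104603.8913
NSP = 106425.6355


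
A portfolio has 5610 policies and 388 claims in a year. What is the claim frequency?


frequency = claims / policies
= 388 / 5610
= 0.0692


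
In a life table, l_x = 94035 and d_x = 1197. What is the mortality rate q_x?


q_x = d_x / l_x
= 1197 / 94035
= 0.0127


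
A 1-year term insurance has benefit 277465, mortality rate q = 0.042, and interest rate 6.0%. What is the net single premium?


NSP = benefit * q * v
v = 1/(1+i) = 0.943396
NSP = 277465 * 0.042 * 0.943396
= 10993.8962


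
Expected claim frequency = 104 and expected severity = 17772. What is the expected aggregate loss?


E[S] = E[N] * E[X]
= 104 * 17772
= 1.8483e+06


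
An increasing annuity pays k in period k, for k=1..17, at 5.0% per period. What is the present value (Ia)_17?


(Ia)_n = sum_{k=1}^{n} k * v^k, v = 1/(1+i)
v = 0.952381
Sum computed term by term:
(Ia)_17 = 88.4145


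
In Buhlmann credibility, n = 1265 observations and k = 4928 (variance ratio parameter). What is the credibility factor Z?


Z = n / (n + k)
= 1265 / (1265 + 4928)
= 1265 / 6193
= 0.2043


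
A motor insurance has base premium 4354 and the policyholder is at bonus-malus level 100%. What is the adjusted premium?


adjusted = base * BM_level / 100
= 4354 * 100 / 100
= 4354 * 1.0
= 4354.0


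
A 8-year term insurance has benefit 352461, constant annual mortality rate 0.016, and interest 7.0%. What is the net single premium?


NSP = benefit * sum_{k=0}^{n-1} k_p_x * q * v^(k+1)
With constant q=0.016, v=0.934579
Sum = 0.090874
NSP = 352461 * 0.090874
= 32029.4971


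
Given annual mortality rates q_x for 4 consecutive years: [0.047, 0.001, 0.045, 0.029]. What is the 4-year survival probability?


p_k = 1 - q_k for each year
Survival = product of (1 - q_k)
= 0.953 * 0.999 * 0.955 * 0.971
= 0.8828


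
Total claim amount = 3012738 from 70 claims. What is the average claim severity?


severity = total / number
= 3012738 / 70
= 43039.1143


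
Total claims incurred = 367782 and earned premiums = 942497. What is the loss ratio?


Loss ratio = claims / premiums
= 367782 / 942497
= 0.3902


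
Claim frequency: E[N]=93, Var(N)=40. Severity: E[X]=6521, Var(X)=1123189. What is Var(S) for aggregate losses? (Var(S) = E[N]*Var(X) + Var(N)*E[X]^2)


Var(S) = E[N]*Var(X) + Var(N)*E[X]^2
= 93*1123189 + 40*6521^2
= 104456577 + 1700937640
= 1.8054e+09


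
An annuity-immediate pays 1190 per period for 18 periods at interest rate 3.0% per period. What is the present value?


PV = PMT * (1 - (1+i)^(-n)) / i
= 1190 * (1 - (1+0.03)^(-18)) / 0.03
= 1190 * (1 - 0.587395) / 0.03
= 1190 * 13.753513
= 16366.6806


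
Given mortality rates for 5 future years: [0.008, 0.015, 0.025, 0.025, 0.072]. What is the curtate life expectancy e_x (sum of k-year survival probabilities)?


e_x = sum_{k=1}^{n} k_p_x
k_p_x values:
  1_p_x = 0.992
  2_p_x = 0.97712
  3_p_x = 0.952692
  4_p_x = 0.928875
  5_p_x = 0.861996
e_x = 4.7127


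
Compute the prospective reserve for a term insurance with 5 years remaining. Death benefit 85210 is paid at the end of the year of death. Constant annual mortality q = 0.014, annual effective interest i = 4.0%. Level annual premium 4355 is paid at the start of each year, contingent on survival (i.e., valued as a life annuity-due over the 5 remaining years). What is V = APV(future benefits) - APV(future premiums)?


v = 1/(1+i) = 0.961538
APV(future benefits) per unit = sum_{k=0}^{4} k_p_x * q * v^(k+1) = 0.060672
APV(future benefits) = 85210 * 0.060672 = 5169.831
Life annuity-due factor ä_{x:5} = sum_{k=0}^{4} k_p_x * v^k = 4.507037
APV(future premiums) = 4355 * 4.507037 = 19628.1445
V = 5169.831 - 19628.1445
= -14458.3135


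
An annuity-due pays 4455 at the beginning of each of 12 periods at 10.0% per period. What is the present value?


PV_due = PMT * (1-(1+i)^(-n))/i * (1+i)
PV_immediate = 30354.9971
PV_due = 30354.9971 * 1.1
= 33390.4968


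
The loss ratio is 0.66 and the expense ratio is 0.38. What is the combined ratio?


Combined ratio = loss ratio + expense ratio
= 0.66 + 0.38
= 1.04


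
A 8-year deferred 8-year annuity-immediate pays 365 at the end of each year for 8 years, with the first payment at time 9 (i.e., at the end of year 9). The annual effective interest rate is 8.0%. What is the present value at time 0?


PV at time 8 of the 8-year annuity-immediate:
a_n = 365 * (1-(1+0.08)^(-8))/0.08 = 2097.5232
Discount back 8 years to time 0:
PV = 2097.5232 * (1+0.08)^(-8)
= 2097.5232 * 0.540269
= 1133.2265


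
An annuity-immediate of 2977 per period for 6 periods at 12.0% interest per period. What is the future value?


FV = PMT * ((1+i)^n - 1) / i
= 2977 * ((1.12)^6 - 1) / 0.12
= 2977 * (1.973823 - 1) / 0.12
= 24158.9178


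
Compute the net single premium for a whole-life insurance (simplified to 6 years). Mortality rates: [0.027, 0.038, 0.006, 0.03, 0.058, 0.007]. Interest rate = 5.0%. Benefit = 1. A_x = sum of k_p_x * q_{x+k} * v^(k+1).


v = 0.952381
Year 0: k_p_x=1.0, q=0.027, term=0.025714
Year 1: k_p_x=0.973, q=0.038, term=0.033537
Year 2: k_p_x=0.936026, q=0.006, term=0.004851
Year 3: k_p_x=0.93041, q=0.03, term=0.022964
Year 4: k_p_x=0.902498, q=0.058, term=0.041014
Year 5: k_p_x=0.850153, q=0.007, term=0.004441
A_x = 0.1325


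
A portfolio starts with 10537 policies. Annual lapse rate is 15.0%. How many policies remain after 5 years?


remaining = initial * (1 - lapse)^years
= 10537 * (1 - 0.15)^5
= 10537 * 0.443705
= 4675.3229


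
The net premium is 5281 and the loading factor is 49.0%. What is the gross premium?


Gross = net * (1 + loading)
= 5281 * (1 + 0.49)
= 5281 * 1.49
= 7868.69


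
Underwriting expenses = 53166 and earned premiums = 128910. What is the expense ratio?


Expense ratio = expenses / premiums
= 53166 / 128910
= 0.4124


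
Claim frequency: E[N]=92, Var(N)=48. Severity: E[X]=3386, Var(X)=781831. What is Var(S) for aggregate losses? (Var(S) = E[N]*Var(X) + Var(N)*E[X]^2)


Var(S) = E[N]*Var(X) + Var(N)*E[X]^2
= 92*781831 + 48*3386^2
= 71928452 + 550319808
= 6.2225e+08


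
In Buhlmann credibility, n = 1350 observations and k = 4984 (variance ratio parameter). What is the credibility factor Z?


Z = n / (n + k)
= 1350 / (1350 + 4984)
= 1350 / 6334
= 0.2131


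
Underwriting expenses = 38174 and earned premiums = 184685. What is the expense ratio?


Expense ratio = expenses / premiums
= 38174 / 184685
= 0.2067


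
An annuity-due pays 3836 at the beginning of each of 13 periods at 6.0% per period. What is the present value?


PV_due = PMT * (1-(1+i)^(-n))/i * (1+i)
PV_immediate = 33958.8918
PV_due = 33958.8918 * 1.06
= 35996.4254


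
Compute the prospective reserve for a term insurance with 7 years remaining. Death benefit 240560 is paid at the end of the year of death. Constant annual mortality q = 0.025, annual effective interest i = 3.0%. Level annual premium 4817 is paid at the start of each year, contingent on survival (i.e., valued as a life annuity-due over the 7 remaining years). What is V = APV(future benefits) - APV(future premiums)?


v = 1/(1+i) = 0.970874
APV(future benefits) per unit = sum_{k=0}^{6} k_p_x * q * v^(k+1) = 0.144982
APV(future benefits) = 240560 * 0.144982 = 34876.9777
Life annuity-due factor ä_{x:7} = sum_{k=0}^{6} k_p_x * v^k = 5.973277
APV(future premiums) = 4817 * 5.973277 = 28773.2746
V = 34876.9777 - 28773.2746
= 6103.7031


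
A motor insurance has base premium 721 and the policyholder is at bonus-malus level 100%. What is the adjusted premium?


adjusted = base * BM_level / 100
= 721 * 100 / 100
= 721 * 1.0
= 721.0


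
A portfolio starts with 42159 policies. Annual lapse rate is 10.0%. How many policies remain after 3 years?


remaining = initial * (1 - lapse)^years
= 42159 * (1 - 0.1)^3
= 42159 * 0.729
= 30733.911


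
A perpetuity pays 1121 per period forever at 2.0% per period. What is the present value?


PV = PMT / i
= 1121 / 0.02
= 56050.0


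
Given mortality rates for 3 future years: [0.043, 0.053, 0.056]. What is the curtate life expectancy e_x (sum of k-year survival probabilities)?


e_x = sum_{k=1}^{n} k_p_x
k_p_x values:
  1_p_x = 0.957
  2_p_x = 0.906279
  3_p_x = 0.855527
e_x = 2.7188


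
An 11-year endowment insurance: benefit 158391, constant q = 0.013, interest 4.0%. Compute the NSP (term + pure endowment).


Term component = 16997.1766
Pure endowment = 11_p_x * v^11 * benefit = 0.865942 * 0.649581 * 158391 = 89094.8186
NSP = 106091.9952


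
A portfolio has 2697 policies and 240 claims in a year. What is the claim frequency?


frequency = claims / policies
= 240 / 2697
= 0.089


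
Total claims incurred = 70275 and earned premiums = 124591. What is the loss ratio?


Loss ratio = claims / premiums
= 70275 / 124591
= 0.564


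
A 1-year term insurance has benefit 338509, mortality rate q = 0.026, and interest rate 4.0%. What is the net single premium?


NSP = benefit * q * v
v = 1/(1+i) = 0.961538
NSP = 338509 * 0.026 * 0.961538
= 8462.725


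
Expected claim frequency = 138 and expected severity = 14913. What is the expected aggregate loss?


E[S] = E[N] * E[X]
= 138 * 14913
= 2.0580e+06


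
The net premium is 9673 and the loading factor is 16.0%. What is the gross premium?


Gross = net * (1 + loading)
= 9673 * (1 + 0.16)
= 9673 * 1.16
= 11220.68


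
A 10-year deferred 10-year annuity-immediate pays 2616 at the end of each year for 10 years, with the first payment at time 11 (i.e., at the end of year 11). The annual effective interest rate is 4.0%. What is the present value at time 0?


PV at time 10 of the 10-year annuity-immediate:
a_n = 2616 * (1-(1+0.04)^(-10))/0.04 = 21218.1034
Discount back 10 years to time 0:
PV = 21218.1034 * (1+0.04)^(-10)
= 21218.1034 * 0.675564
= 14334.1904


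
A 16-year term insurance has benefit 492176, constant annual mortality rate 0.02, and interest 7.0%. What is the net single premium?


NSP = benefit * sum_{k=0}^{n-1} k_p_x * q * v^(k+1)
With constant q=0.02, v=0.934579
Sum = 0.167739
NSP = 492176 * 0.167739
= 82557.0193


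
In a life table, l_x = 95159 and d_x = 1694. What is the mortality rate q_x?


q_x = d_x / l_x
= 1694 / 95159
= 0.0178


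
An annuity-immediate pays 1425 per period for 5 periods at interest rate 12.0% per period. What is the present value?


PV = PMT * (1 - (1+i)^(-n)) / i
= 1425 * (1 - (1+0.12)^(-5)) / 0.12
= 1425 * (1 - 0.567427) / 0.12
= 1425 * 3.604776
= 5136.8061


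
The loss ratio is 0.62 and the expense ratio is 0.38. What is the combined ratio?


Combined ratio = loss ratio + expense ratio
= 0.62 + 0.38
= 1.0


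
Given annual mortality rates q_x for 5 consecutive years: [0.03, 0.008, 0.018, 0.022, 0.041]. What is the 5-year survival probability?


p_k = 1 - q_k for each year
Survival = product of (1 - q_k)
= 0.97 * 0.992 * 0.982 * 0.978 * 0.959
= 0.8862


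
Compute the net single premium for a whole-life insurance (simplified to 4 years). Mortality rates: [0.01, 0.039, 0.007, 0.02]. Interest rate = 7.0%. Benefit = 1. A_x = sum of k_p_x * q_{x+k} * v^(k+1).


v = 0.934579
Year 0: k_p_x=1.0, q=0.01, term=0.009346
Year 1: k_p_x=0.99, q=0.039, term=0.033723
Year 2: k_p_x=0.95139, q=0.007, term=0.005436
Year 3: k_p_x=0.94473, q=0.02, term=0.014415
A_x = 0.0629


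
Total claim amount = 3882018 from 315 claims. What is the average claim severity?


severity = total / number
= 3882018 / 315
= 12323.8667


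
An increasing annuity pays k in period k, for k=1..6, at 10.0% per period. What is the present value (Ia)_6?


(Ia)_n = sum_{k=1}^{n} k * v^k, v = 1/(1+i)
v = 0.909091
Sum computed term by term:
(Ia)_6 = 14.0394


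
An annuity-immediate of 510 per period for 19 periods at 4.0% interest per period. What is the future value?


FV = PMT * ((1+i)^n - 1) / i
= 510 * ((1.04)^19 - 1) / 0.04
= 510 * (2.106849 - 1) / 0.04
= 14112.327


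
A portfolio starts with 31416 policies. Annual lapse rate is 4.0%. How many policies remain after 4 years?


remaining = initial * (1 - lapse)^years
= 31416 * (1 - 0.04)^4
= 31416 * 0.849347
= 26683.0715


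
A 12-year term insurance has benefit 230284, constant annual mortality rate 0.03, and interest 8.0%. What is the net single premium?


NSP = benefit * sum_{k=0}^{n-1} k_p_x * q * v^(k+1)
With constant q=0.03, v=0.925926
Sum = 0.197582
NSP = 230284 * 0.197582
= 45499.8677


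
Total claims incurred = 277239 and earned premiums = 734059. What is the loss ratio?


Loss ratio = claims / premiums
= 277239 / 734059
= 0.3777


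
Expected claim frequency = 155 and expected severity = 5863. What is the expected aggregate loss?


E[S] = E[N] * E[X]
= 155 * 5863
= 908765


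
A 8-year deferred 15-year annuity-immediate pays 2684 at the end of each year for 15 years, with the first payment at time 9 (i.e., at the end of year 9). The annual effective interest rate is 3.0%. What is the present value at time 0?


PV at time 8 of the 15-year annuity-immediate:
a_n = 2684 * (1-(1+0.03)^(-15))/0.03 = 32041.4178
Discount back 8 years to time 0:
PV = 32041.4178 * (1+0.03)^(-8)
= 32041.4178 * 0.789409
= 25293.7911


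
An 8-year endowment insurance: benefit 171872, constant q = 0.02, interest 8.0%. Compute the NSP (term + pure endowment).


Term component = 18574.5237
Pure endowment = 8_p_x * v^8 * benefit = 0.850763 * 0.540269 * 171872 = 78999.3817
NSP = 97573.9054


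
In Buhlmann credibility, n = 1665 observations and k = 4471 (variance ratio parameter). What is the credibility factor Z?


Z = n / (n + k)
= 1665 / (1665 + 4471)
= 1665 / 6136
= 0.2713


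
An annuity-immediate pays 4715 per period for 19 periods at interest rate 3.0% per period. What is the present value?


PV = PMT * (1 - (1+i)^(-n)) / i
= 4715 * (1 - (1+0.03)^(-19)) / 0.03
= 4715 * (1 - 0.570286) / 0.03
= 4715 * 14.323799
= 67536.7128


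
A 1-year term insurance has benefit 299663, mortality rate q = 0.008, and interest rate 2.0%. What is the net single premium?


NSP = benefit * q * v
v = 1/(1+i) = 0.980392
NSP = 299663 * 0.008 * 0.980392
= 2350.298


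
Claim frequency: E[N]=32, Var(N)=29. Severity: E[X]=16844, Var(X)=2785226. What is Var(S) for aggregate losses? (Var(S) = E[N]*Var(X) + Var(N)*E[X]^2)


Var(S) = E[N]*Var(X) + Var(N)*E[X]^2
= 32*2785226 + 29*16844^2
= 89127232 + 8227889744
= 8.3170e+09


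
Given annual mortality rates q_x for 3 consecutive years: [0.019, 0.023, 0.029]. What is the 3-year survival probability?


p_k = 1 - q_k for each year
Survival = product of (1 - q_k)
= 0.981 * 0.977 * 0.971
= 0.9306


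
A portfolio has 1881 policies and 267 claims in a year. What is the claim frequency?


frequency = claims / policies
= 267 / 1881
= 0.1419


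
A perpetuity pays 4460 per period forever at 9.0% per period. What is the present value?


PV = PMT / i
= 4460 / 0.09
= 49555.5556


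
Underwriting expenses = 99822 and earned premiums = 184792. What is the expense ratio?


Expense ratio = expenses / premiums
= 99822 / 184792
= 0.5402


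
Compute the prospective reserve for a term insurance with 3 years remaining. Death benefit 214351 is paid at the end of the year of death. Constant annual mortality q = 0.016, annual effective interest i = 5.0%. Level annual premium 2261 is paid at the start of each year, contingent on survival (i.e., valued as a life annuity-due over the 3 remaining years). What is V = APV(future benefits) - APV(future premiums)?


v = 1/(1+i) = 0.952381
APV(future benefits) per unit = sum_{k=0}^{2} k_p_x * q * v^(k+1) = 0.042901
APV(future benefits) = 214351 * 0.042901 = 9195.877
Life annuity-due factor ä_{x:3} = sum_{k=0}^{2} k_p_x * v^k = 2.81538
APV(future premiums) = 2261 * 2.81538 = 6365.5733
V = 9195.877 - 6365.5733
= 2830.3038


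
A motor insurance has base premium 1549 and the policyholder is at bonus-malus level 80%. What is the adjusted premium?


adjusted = base * BM_level / 100
= 1549 * 80 / 100
= 1549 * 0.8
= 1239.2


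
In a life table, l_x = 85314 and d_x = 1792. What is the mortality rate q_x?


q_x = d_x / l_x
= 1792 / 85314
= 0.021


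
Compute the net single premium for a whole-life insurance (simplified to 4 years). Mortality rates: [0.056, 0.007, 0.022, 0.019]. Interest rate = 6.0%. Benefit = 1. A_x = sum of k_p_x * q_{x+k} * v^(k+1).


v = 0.943396
Year 0: k_p_x=1.0, q=0.056, term=0.05283
Year 1: k_p_x=0.944, q=0.007, term=0.005881
Year 2: k_p_x=0.937392, q=0.022, term=0.017315
Year 3: k_p_x=0.916769, q=0.019, term=0.013797
A_x = 0.0898


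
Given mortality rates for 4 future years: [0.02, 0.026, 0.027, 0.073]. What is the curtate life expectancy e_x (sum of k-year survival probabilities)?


e_x = sum_{k=1}^{n} k_p_x
k_p_x values:
  1_p_x = 0.98
  2_p_x = 0.95452
  3_p_x = 0.928748
  4_p_x = 0.860949
e_x = 3.7242


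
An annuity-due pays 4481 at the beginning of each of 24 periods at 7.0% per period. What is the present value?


PV_due = PMT * (1-(1+i)^(-n))/i * (1+i)
PV_immediate = 51394.0857
PV_due = 51394.0857 * 1.07
= 54991.6717


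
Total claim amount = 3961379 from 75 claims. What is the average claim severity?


severity = total / number
= 3961379 / 75
= 52818.3867


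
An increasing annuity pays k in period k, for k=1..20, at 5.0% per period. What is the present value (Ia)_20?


(Ia)_n = sum_{k=1}^{n} k * v^k, v = 1/(1+i)
v = 0.952381
Sum computed term by term:
(Ia)_20 = 110.9506


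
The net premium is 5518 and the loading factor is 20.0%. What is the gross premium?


Gross = net * (1 + loading)
= 5518 * (1 + 0.2)
= 5518 * 1.2
= 6621.6


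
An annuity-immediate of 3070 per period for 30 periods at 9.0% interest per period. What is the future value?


FV = PMT * ((1+i)^n - 1) / i
= 3070 * ((1.09)^30 - 1) / 0.09
= 3070 * (13.267678 - 1) / 0.09
= 418464.1433


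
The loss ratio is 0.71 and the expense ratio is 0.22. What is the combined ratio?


Combined ratio = loss ratio + expense ratio
= 0.71 + 0.22
= 0.93


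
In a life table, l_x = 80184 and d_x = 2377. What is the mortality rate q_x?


q_x = d_x / l_x
= 2377 / 80184
= 0.0296


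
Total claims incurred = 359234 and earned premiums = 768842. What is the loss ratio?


Loss ratio = claims / premiums
= 359234 / 768842
= 0.4672


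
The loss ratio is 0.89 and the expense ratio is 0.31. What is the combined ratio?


Combined ratio = loss ratio + expense ratio
= 0.89 + 0.31
= 1.2


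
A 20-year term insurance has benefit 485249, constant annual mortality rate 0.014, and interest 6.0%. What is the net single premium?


NSP = benefit * sum_{k=0}^{n-1} k_p_x * q * v^(k+1)
With constant q=0.014, v=0.943396
Sum = 0.144694
NSP = 485249 * 0.144694
= 70212.4074


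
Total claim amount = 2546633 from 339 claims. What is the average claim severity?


severity = total / number
= 2546633 / 339
= 7512.1917


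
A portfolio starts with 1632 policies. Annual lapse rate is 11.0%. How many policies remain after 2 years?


remaining = initial * (1 - lapse)^years
= 1632 * (1 - 0.11)^2
= 1632 * 0.7921
= 1292.7072


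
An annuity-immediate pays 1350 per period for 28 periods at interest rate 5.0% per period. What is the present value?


PV = PMT * (1 - (1+i)^(-n)) / i
= 1350 * (1 - (1+0.05)^(-28)) / 0.05
= 1350 * (1 - 0.255094) / 0.05
= 1350 * 14.898127
= 20112.4718


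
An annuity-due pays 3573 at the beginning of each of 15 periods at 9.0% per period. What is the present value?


PV_due = PMT * (1-(1+i)^(-n))/i * (1+i)
PV_immediate = 28800.8398
PV_due = 28800.8398 * 1.09
= 31392.9153


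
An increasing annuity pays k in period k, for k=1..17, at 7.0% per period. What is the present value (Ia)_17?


(Ia)_n = sum_{k=1}^{n} k * v^k, v = 1/(1+i)
v = 0.934579
Sum computed term by term:
(Ia)_17 = 72.3555


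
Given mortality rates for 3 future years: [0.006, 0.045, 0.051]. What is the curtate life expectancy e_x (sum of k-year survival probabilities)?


e_x = sum_{k=1}^{n} k_p_x
k_p_x values:
  1_p_x = 0.994
  2_p_x = 0.94927
  3_p_x = 0.900857
e_x = 2.8441


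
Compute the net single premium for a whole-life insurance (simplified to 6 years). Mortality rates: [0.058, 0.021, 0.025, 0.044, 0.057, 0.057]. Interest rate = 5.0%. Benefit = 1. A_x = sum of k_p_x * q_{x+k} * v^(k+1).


v = 0.952381
Year 0: k_p_x=1.0, q=0.058, term=0.055238
Year 1: k_p_x=0.942, q=0.021, term=0.017943
Year 2: k_p_x=0.922218, q=0.025, term=0.019916
Year 3: k_p_x=0.899163, q=0.044, term=0.032549
Year 4: k_p_x=0.859599, q=0.057, term=0.038391
Year 5: k_p_x=0.810602, q=0.057, term=0.034478
A_x = 0.1985


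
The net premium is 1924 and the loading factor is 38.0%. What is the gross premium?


Gross = net * (1 + loading)
= 1924 * (1 + 0.38)
= 1924 * 1.38
= 2655.12


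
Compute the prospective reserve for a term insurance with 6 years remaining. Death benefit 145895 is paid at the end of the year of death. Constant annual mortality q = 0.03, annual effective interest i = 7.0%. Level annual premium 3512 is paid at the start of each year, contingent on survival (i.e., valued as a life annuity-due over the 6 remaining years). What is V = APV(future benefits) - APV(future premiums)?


v = 1/(1+i) = 0.934579
APV(future benefits) per unit = sum_{k=0}^{5} k_p_x * q * v^(k+1) = 0.133487
APV(future benefits) = 145895 * 0.133487 = 19475.0384
Life annuity-due factor ä_{x:6} = sum_{k=0}^{5} k_p_x * v^k = 4.761025
APV(future premiums) = 3512 * 4.761025 = 16720.7188
V = 19475.0384 - 16720.7188
= 2754.3195


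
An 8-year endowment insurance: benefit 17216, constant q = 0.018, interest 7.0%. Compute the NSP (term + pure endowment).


Term component = 1749.1279
Pure endowment = 8_p_x * v^8 * benefit = 0.864753 * 0.582009 * 17216 = 8664.7081
NSP = 10413.836


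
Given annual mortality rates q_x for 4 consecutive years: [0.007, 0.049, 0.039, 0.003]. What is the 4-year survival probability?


p_k = 1 - q_k for each year
Survival = product of (1 - q_k)
= 0.993 * 0.951 * 0.961 * 0.997
= 0.9048


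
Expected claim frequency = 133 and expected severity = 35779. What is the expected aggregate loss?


E[S] = E[N] * E[X]
= 133 * 35779
= 4.7586e+06


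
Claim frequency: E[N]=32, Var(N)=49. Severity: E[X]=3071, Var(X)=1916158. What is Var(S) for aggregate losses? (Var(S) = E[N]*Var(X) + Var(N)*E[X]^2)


Var(S) = E[N]*Var(X) + Var(N)*E[X]^2
= 32*1916158 + 49*3071^2
= 61317056 + 462121009
= 5.2344e+08


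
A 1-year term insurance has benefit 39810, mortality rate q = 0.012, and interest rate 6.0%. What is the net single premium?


NSP = benefit * q * v
v = 1/(1+i) = 0.943396
NSP = 39810 * 0.012 * 0.943396
= 450.6792


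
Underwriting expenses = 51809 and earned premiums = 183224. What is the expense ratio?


Expense ratio = expenses / premiums
= 51809 / 183224
= 0.2828


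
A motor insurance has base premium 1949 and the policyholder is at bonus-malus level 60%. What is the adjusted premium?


adjusted = base * BM_level / 100
= 1949 * 60 / 100
= 1949 * 0.6
= 1169.4


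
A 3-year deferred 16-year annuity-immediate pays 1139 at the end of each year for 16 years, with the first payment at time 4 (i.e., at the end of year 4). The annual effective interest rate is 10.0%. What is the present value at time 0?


PV at time 3 of the 16-year annuity-immediate:
a_n = 1139 * (1-(1+0.1)^(-16))/0.1 = 8911.2041
Discount back 3 years to time 0:
PV = 8911.2041 * (1+0.1)^(-3)
= 8911.2041 * 0.751315
= 6695.1196


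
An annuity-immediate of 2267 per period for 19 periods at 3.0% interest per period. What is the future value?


FV = PMT * ((1+i)^n - 1) / i
= 2267 * ((1.03)^19 - 1) / 0.03
= 2267 * (1.753506 - 1) / 0.03
= 56939.9407


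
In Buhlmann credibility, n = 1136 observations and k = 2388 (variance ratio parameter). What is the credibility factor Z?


Z = n / (n + k)
= 1136 / (1136 + 2388)
= 1136 / 3524
= 0.3224


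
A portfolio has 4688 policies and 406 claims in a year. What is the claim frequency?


frequency = claims / policies
= 406 / 4688
= 0.0866


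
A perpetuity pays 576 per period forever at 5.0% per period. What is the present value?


PV = PMT / i
= 576 / 0.05
= 11520.0


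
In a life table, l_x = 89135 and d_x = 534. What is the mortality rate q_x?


q_x = d_x / l_x
= 534 / 89135
= 0.006


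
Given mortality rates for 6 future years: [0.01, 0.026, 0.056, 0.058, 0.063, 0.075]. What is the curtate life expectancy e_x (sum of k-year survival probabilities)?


e_x = sum_{k=1}^{n} k_p_x
k_p_x values:
  1_p_x = 0.99
  2_p_x = 0.96426
  3_p_x = 0.910261
  4_p_x = 0.857466
  5_p_x = 0.803446
  6_p_x = 0.743187
e_x = 5.2686


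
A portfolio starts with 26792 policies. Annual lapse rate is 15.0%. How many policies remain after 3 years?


remaining = initial * (1 - lapse)^years
= 26792 * (1 - 0.15)^3
= 26792 * 0.614125
= 16453.637


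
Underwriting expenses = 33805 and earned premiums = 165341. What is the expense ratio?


Expense ratio = expenses / premiums
= 33805 / 165341
= 0.2045


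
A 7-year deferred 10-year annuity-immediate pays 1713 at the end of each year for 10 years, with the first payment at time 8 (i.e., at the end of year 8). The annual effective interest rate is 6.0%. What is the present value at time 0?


PV at time 7 of the 10-year annuity-immediate:
a_n = 1713 * (1-(1+0.06)^(-10))/0.06 = 12607.8291
Discount back 7 years to time 0:
PV = 12607.8291 * (1+0.06)^(-7)
= 12607.8291 * 0.665057
= 8384.9264


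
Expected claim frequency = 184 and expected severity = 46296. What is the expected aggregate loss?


E[S] = E[N] * E[X]
= 184 * 46296
= 8.5185e+06


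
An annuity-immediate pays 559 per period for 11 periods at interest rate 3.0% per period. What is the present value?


PV = PMT * (1 - (1+i)^(-n)) / i
= 559 * (1 - (1+0.03)^(-11)) / 0.03
= 559 * (1 - 0.722421) / 0.03
= 559 * 9.252624
= 5172.2169


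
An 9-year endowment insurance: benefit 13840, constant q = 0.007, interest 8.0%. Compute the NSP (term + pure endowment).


Term component = 590.6323
Pure endowment = 9_p_x * v^9 * benefit = 0.938735 * 0.500249 * 13840 = 6499.2842
NSP = 7089.9165


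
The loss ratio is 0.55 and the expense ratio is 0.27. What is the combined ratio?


Combined ratio = loss ratio + expense ratio
= 0.55 + 0.27
= 0.82


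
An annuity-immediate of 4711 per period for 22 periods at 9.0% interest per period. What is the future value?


FV = PMT * ((1+i)^n - 1) / i
= 4711 * ((1.09)^22 - 1) / 0.09
= 4711 * (6.6586 - 1) / 0.09
= 296196.296


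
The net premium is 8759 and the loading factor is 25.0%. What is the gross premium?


Gross = net * (1 + loading)
= 8759 * (1 + 0.25)
= 8759 * 1.25
= 10948.75


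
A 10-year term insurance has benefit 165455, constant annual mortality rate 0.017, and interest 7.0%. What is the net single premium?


NSP = benefit * sum_{k=0}^{n-1} k_p_x * q * v^(k+1)
With constant q=0.017, v=0.934579
Sum = 0.111721
NSP = 165455 * 0.111721
= 18484.8408


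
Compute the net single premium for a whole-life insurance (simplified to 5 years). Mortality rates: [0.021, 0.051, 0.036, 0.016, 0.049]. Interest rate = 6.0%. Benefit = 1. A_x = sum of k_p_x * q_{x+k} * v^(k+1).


v = 0.943396
Year 0: k_p_x=1.0, q=0.021, term=0.019811
Year 1: k_p_x=0.979, q=0.051, term=0.044437
Year 2: k_p_x=0.929071, q=0.036, term=0.028082
Year 3: k_p_x=0.895624, q=0.016, term=0.011351
Year 4: k_p_x=0.881294, q=0.049, term=0.032269
A_x = 0.136


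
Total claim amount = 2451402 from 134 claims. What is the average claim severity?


severity = total / number
= 2451402 / 134
= 18294.0448


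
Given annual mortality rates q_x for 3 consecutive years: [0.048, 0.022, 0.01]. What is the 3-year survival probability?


p_k = 1 - q_k for each year
Survival = product of (1 - q_k)
= 0.952 * 0.978 * 0.99
= 0.9217


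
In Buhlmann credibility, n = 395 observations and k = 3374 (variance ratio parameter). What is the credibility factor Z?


Z = n / (n + k)
= 395 / (395 + 3374)
= 395 / 3769
= 0.1048


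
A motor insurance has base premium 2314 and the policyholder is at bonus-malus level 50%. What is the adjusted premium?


adjusted = base * BM_level / 100
= 2314 * 50 / 100
= 2314 * 0.5
= 1157.0


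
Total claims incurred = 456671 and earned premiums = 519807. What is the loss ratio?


Loss ratio = claims / premiums
= 456671 / 519807
= 0.8785


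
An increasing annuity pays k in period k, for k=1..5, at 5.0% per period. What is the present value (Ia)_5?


(Ia)_n = sum_{k=1}^{n} k * v^k, v = 1/(1+i)
v = 0.952381
Sum computed term by term:
(Ia)_5 = 12.5664


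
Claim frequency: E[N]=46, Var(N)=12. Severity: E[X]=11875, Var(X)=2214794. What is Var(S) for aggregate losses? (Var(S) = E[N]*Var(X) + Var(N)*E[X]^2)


Var(S) = E[N]*Var(X) + Var(N)*E[X]^2
= 46*2214794 + 12*11875^2
= 101880524 + 1692187500
= 1.7941e+09


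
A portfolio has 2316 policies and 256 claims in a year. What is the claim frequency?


frequency = claims / policies
= 256 / 2316
= 0.1105


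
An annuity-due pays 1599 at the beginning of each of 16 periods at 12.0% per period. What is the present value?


PV_due = PMT * (1-(1+i)^(-n))/i * (1+i)
PV_immediate = 11151.4039
PV_due = 11151.4039 * 1.12
= 12489.5723


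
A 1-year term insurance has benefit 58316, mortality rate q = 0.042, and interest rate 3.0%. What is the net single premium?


NSP = benefit * q * v
v = 1/(1+i) = 0.970874
NSP = 58316 * 0.042 * 0.970874
= 2377.934


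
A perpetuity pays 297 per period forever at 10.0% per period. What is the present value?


PV = PMT / i
= 297 / 0.1
= 2970.0


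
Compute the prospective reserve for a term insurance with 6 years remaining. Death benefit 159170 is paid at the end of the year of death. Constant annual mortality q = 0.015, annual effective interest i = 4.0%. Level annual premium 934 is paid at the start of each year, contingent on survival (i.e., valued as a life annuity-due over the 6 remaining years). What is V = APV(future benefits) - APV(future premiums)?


v = 1/(1+i) = 0.961538
APV(future benefits) per unit = sum_{k=0}^{5} k_p_x * q * v^(k+1) = 0.075873
APV(future benefits) = 159170 * 0.075873 = 12076.6281
Life annuity-due factor ä_{x:6} = sum_{k=0}^{5} k_p_x * v^k = 5.260494
APV(future premiums) = 934 * 5.260494 = 4913.3017
V = 12076.6281 - 4913.3017
= 7163.3264


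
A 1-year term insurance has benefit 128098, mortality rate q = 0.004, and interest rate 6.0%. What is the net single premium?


NSP = benefit * q * v
v = 1/(1+i) = 0.943396
NSP = 128098 * 0.004 * 0.943396
= 483.3887


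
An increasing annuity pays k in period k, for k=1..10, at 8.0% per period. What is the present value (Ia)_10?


(Ia)_n = sum_{k=1}^{n} k * v^k, v = 1/(1+i)
v = 0.925926
Sum computed term by term:
(Ia)_10 = 32.6869


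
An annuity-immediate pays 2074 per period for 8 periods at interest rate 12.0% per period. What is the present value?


PV = PMT * (1 - (1+i)^(-n)) / i
= 2074 * (1 - (1+0.12)^(-8)) / 0.12
= 2074 * (1 - 0.403883) / 0.12
= 2074 * 4.96764
= 10302.8849


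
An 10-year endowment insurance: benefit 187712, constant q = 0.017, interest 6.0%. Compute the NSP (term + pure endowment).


Term component = 21947.7511
Pure endowment = 10_p_x * v^10 * benefit = 0.842433 * 0.558395 * 187712 = 88301.5979
NSP = 110249.349


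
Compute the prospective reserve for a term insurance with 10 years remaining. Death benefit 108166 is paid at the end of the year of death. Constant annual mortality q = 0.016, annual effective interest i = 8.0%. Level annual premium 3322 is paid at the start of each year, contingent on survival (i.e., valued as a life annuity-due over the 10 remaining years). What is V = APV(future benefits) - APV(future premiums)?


v = 1/(1+i) = 0.925926
APV(future benefits) per unit = sum_{k=0}^{9} k_p_x * q * v^(k+1) = 0.100967
APV(future benefits) = 108166 * 0.100967 = 10921.2127
Life annuity-due factor ä_{x:10} = sum_{k=0}^{9} k_p_x * v^k = 6.815283
APV(future premiums) = 3322 * 6.815283 = 22640.3687
V = 10921.2127 - 22640.3687
= -11719.1561


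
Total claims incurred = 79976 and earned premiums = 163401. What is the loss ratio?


Loss ratio = claims / premiums
= 79976 / 163401
= 0.4894


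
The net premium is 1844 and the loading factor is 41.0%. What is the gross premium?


Gross = net * (1 + loading)
= 1844 * (1 + 0.41)
= 1844 * 1.41
= 2600.04


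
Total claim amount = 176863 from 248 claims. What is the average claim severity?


severity = total / number
= 176863 / 248
= 713.1573


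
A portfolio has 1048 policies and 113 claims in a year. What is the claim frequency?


frequency = claims / policies
= 113 / 1048
= 0.1078


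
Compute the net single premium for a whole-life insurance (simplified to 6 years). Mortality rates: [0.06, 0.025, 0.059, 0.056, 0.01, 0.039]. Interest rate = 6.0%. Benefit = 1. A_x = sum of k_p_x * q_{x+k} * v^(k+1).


v = 0.943396
Year 0: k_p_x=1.0, q=0.06, term=0.056604
Year 1: k_p_x=0.94, q=0.025, term=0.020915
Year 2: k_p_x=0.9165, q=0.059, term=0.045401
Year 3: k_p_x=0.862426, q=0.056, term=0.038255
Year 4: k_p_x=0.814131, q=0.01, term=0.006084
Year 5: k_p_x=0.805989, q=0.039, term=0.022159
A_x = 0.1894


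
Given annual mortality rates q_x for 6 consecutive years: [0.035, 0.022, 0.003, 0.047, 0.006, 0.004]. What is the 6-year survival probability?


p_k = 1 - q_k for each year
Survival = product of (1 - q_k)
= 0.965 * 0.978 * 0.997 * 0.953 * 0.994 * 0.996
= 0.8878


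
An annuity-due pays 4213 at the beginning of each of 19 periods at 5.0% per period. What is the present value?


PV_due = PMT * (1-(1+i)^(-n))/i * (1+i)
PV_immediate = 50915.4568
PV_due = 50915.4568 * 1.05
= 53461.2296


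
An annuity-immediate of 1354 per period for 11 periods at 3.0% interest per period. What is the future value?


FV = PMT * ((1+i)^n - 1) / i
= 1354 * ((1.03)^11 - 1) / 0.03
= 1354 * (1.384234 - 1) / 0.03
= 17341.7554


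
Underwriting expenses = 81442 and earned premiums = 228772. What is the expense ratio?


Expense ratio = expenses / premiums
= 81442 / 228772
= 0.356


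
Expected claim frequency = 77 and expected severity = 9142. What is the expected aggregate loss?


E[S] = E[N] * E[X]
= 77 * 9142
= 703934


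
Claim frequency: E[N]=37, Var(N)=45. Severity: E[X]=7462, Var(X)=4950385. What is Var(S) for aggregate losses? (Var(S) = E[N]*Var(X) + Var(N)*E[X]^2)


Var(S) = E[N]*Var(X) + Var(N)*E[X]^2
= 37*4950385 + 45*7462^2
= 183164245 + 2505664980
= 2.6888e+09


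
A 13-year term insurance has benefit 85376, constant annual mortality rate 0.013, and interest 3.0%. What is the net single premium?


NSP = benefit * sum_{k=0}^{n-1} k_p_x * q * v^(k+1)
With constant q=0.013, v=0.970874
Sum = 0.12866
NSP = 85376 * 0.12866
= 10984.4691


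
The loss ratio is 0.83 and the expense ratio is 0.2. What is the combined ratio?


Combined ratio = loss ratio + expense ratio
= 0.83 + 0.2
= 1.03


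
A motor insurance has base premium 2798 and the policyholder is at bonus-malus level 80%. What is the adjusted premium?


adjusted = base * BM_level / 100
= 2798 * 80 / 100
= 2798 * 0.8
= 2238.4


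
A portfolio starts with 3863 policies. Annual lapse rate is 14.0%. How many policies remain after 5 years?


remaining = initial * (1 - lapse)^years
= 3863 * (1 - 0.14)^5
= 3863 * 0.470427
= 1817.2596


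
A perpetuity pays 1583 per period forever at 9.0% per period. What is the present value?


PV = PMT / i
= 1583 / 0.09
= 17588.8889
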